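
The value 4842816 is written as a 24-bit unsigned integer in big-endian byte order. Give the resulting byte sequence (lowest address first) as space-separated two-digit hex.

49 E5 40

4842816 in hexadecimal, padded to 24 bits, is 0x49E540.
Split into bytes (most-significant first): 49 E5 40.
In big-endian order the high byte comes first in memory.
So the memory order matches the most-significant-first order: 49 E5 40.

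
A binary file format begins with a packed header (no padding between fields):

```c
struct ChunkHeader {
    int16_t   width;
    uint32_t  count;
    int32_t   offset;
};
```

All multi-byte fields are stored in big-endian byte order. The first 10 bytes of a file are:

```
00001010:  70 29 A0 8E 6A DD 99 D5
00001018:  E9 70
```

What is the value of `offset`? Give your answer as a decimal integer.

-1714034320

`offset` follows `width` (2 B), `count` (4 B), so it starts at offset 2 + 4 = 6 and occupies 4 bytes.
Bytes at offsets 6..9: 99 D5 E9 70.
In big-endian order the high byte comes first in memory.
The bytes are already most-significant first: 0x99D5E970.
Top bit is set, so as a signed 32-bit value this is 0x99D5E970 − 2^32 = -1714034320.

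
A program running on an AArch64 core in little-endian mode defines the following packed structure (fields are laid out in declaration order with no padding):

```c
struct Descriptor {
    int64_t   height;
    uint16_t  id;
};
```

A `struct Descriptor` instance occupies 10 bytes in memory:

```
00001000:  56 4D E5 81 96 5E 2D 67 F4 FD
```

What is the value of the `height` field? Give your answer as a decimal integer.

`height` is the first field, at byte offset 0, occupying 8 bytes.
Bytes at offsets 0..7: 56 4D E5 81 96 5E 2D 67.
Little-endian: lowest address holds the least-significant byte.
Reassemble most-significant byte first: 67 2D 5E 96 81 E5 4D 56 → 0x672D5E9681E54D56.
0x672D5E9681E54D56 = 7434702560375950678.

7434702560375950678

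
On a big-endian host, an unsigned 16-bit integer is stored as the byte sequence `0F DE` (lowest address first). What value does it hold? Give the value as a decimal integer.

Big-endian stores the most-significant byte at the lowest address.
The bytes are already most-significant first: 0x0FDE.
0x0FDE = 4062.

4062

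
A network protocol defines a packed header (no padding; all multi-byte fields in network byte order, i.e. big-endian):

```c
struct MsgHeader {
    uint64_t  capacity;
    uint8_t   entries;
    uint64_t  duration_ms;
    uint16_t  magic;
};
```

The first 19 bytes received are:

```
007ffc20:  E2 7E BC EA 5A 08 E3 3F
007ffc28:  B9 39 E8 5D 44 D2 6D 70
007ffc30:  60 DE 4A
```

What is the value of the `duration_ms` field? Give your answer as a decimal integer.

`duration_ms` follows `capacity` (8 B), `entries` (1 B), so it starts at offset 8 + 1 = 9 and occupies 8 bytes.
Bytes at offsets 9..16: 39 E8 5D 44 D2 6D 70 60.
Big-endian stores the most-significant byte at the lowest address.
The bytes are already most-significant first: 0x39E85D44D26D7060.
0x39E85D44D26D7060 = 4172687604928311392.

4172687604928311392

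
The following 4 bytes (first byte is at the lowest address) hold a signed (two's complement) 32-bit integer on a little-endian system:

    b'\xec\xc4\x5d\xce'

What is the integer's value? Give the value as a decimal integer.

-832715540

In little-endian order the low byte comes first in memory.
Reassemble most-significant byte first: CE 5D C4 EC → 0xCE5DC4EC.
Top bit is set, so as a signed 32-bit value this is 0xCE5DC4EC − 2^32 = -832715540.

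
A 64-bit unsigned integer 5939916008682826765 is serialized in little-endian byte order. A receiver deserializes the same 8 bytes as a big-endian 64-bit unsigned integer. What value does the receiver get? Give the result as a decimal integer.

5939916008682826765 in 64-bit hexadecimal is 0x526ED2238D322C0D.
Stored little-endian, the bytes at ascending addresses are 0D 2C 32 8D 23 D2 6E 52.
Read back as big-endian, the last byte is least significant, giving 0x0D2C328D23D26E52.
0x0D2C328D23D26E52 = 949189203241102930.

949189203241102930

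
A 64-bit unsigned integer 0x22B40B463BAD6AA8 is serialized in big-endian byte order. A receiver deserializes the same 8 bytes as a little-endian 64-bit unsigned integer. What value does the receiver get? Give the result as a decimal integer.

12135702615993070626

Stored big-endian, the bytes at ascending addresses are 22 B4 0B 46 3B AD 6A A8.
Read back as little-endian, the first byte is least significant, giving 0xA86AAD3B460BB422.
0xA86AAD3B460BB422 = 12135702615993070626.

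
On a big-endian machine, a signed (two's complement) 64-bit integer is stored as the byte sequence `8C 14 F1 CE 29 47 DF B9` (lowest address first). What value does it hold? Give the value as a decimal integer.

Big-endian: lowest address holds the most-significant byte.
The bytes are already most-significant first: 0x8C14F1CE2947DFB9.
Top bit is set, so as a signed 64-bit value this is 0x8C14F1CE2947DFB9 − 2^64 = -8352785541107294279.

-8352785541107294279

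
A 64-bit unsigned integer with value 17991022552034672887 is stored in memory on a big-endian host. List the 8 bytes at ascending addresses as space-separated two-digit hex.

F9 AC F3 B0 C8 11 80 F7

17991022552034672887 in hexadecimal, padded to 64 bits, is 0xF9ACF3B0C81180F7.
Split into bytes (most-significant first): F9 AC F3 B0 C8 11 80 F7.
In big-endian order the high byte comes first in memory.
So the memory order matches the most-significant-first order: F9 AC F3 B0 C8 11 80 F7.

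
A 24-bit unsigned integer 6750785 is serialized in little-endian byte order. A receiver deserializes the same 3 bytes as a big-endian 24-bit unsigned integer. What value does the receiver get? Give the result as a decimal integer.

4260455

6750785 in 24-bit hexadecimal is 0x670241.
Stored little-endian, the bytes at ascending addresses are 41 02 67.
Read back as big-endian, the last byte is least significant, giving 0x410267.
0x410267 = 4260455.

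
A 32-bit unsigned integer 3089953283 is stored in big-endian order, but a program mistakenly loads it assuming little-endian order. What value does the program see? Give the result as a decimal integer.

3089953283 in 32-bit hexadecimal is 0xB82CF203.
Stored big-endian, the bytes at ascending addresses are B8 2C F2 03.
Read back as little-endian, the first byte is least significant, giving 0x03F22CB8.
0x03F22CB8 = 66202808.

66202808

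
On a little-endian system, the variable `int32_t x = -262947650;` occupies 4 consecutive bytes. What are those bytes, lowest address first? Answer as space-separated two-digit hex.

BE BC 53 F0

Two's complement of -262947650 in 32 bits: 262947650 = 0x0FAC4342; invert → 0xF053BCBD; add 1 → 0xF053BCBE.
Split into bytes (most-significant first): F0 53 BC BE.
In little-endian order the low byte comes first in memory.
So at ascending addresses the bytes are BE BC 53 F0.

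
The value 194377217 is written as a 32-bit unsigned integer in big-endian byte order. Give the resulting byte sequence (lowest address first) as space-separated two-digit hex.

194377217 in hexadecimal, padded to 32 bits, is 0x0B95F601.
Split into bytes (most-significant first): 0B 95 F6 01.
In big-endian order the high byte comes first in memory.
So the memory order matches the most-significant-first order: 0B 95 F6 01.

0B 95 F6 01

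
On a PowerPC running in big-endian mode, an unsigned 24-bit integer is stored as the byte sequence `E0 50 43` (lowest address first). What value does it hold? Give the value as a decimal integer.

Big-endian stores the most-significant byte at the lowest address.
The bytes are already most-significant first: 0xE05043.
0xE05043 = 14700611.

14700611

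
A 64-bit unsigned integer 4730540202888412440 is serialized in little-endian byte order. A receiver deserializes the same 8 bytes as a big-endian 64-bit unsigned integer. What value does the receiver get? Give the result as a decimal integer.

1746796615206807105

4730540202888412440 in 64-bit hexadecimal is 0x41A6414044DE3D18.
Stored little-endian, the bytes at ascending addresses are 18 3D DE 44 40 41 A6 41.
Read back as big-endian, the last byte is least significant, giving 0x183DDE444041A641.
0x183DDE444041A641 = 1746796615206807105.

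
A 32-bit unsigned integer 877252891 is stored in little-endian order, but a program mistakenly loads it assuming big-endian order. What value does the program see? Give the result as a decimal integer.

466700596

877252891 in 32-bit hexadecimal is 0x3449D11B.
Stored little-endian, the bytes at ascending addresses are 1B D1 49 34.
Read back as big-endian, the last byte is least significant, giving 0x1BD14934.
0x1BD14934 = 466700596.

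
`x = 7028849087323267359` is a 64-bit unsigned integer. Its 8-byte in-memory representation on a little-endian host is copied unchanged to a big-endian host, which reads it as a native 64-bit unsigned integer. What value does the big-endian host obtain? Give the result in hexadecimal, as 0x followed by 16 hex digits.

0x1F61BB25017D8B61

7028849087323267359 in 64-bit hexadecimal is 0x618B7D0125BB611F.
Stored little-endian, the bytes at ascending addresses are 1F 61 BB 25 01 7D 8B 61.
Read back as big-endian, the last byte is least significant, giving 0x1F61BB25017D8B61.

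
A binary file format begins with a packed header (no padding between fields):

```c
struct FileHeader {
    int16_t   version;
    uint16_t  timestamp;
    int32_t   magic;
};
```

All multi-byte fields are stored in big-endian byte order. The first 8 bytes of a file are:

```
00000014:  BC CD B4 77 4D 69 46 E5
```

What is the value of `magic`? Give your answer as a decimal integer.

1298745061

`magic` follows `version` (2 B), `timestamp` (2 B), so it starts at offset 2 + 2 = 4 and occupies 4 bytes.
Bytes at offsets 4..7: 4D 69 46 E5.
Big-endian: lowest address holds the most-significant byte.
The bytes are already most-significant first: 0x4D6946E5.
0x4D6946E5 = 1298745061.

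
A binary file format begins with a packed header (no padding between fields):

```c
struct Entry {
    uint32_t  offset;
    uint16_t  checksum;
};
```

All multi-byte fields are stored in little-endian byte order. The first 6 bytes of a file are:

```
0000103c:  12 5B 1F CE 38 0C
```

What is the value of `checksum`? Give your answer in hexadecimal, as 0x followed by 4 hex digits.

0x0C38

`checksum` follows `offset` (4 bytes), so it starts at byte offset 4 and occupies 2 bytes.
Bytes at offsets 4..5: 38 0C.
Little-endian stores the least-significant byte at the lowest address.
Reassemble most-significant byte first: 0C 38 → 0x0C38.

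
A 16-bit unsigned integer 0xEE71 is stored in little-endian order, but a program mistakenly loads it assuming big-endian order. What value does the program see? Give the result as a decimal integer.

Stored little-endian, the bytes at ascending addresses are 71 EE.
Read back as big-endian, the last byte is least significant, giving 0x71EE.
0x71EE = 29166.

29166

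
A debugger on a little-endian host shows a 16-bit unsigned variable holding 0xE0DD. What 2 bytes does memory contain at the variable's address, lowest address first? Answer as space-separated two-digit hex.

DD E0

Split into bytes (most-significant first): E0 DD.
In little-endian order the low byte comes first in memory.
So at ascending addresses the bytes are DD E0.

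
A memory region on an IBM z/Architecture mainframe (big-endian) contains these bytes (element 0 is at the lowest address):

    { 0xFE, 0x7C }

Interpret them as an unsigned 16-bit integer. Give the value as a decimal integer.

65148

Big-endian stores the most-significant byte at the lowest address.
The bytes are already most-significant first: 0xFE7C.
0xFE7C = 65148.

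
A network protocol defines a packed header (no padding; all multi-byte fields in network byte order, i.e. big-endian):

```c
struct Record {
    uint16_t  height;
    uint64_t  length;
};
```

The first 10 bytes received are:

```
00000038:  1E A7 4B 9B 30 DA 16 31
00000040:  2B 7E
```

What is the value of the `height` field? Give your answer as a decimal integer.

7847

`height` is the first field, at byte offset 0, occupying 2 bytes.
Bytes at offsets 0..1: 1E A7.
Big-endian: lowest address holds the most-significant byte.
The bytes are already most-significant first: 0x1EA7.
0x1EA7 = 7847.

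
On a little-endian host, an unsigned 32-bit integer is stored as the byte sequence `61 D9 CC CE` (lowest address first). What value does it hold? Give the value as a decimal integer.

3469531489

Little-endian stores the least-significant byte at the lowest address.
Reassemble most-significant byte first: CE CC D9 61 → 0xCECCD961.
0xCECCD961 = 3469531489.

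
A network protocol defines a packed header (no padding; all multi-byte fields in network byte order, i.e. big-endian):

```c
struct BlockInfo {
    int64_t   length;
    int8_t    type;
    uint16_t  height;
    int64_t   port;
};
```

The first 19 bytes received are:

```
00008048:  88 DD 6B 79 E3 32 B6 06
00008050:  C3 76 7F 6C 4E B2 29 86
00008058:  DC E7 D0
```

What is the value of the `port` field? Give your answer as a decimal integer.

7804371095705675728

`port` follows `length` (8 B), `type` (1 B), `height` (2 B), so it starts at offset 8 + 1 + 2 = 11 and occupies 8 bytes.
Bytes at offsets 11..18: 6C 4E B2 29 86 DC E7 D0.
Big-endian stores the most-significant byte at the lowest address.
The bytes are already most-significant first: 0x6C4EB22986DCE7D0.
0x6C4EB22986DCE7D0 = 7804371095705675728.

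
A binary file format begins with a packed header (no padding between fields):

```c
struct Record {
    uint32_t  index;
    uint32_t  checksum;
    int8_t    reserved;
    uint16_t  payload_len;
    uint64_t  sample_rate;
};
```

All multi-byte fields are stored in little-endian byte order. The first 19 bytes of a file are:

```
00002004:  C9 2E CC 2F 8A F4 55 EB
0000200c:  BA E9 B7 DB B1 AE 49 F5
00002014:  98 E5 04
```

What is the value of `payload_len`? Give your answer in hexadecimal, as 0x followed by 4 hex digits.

`payload_len` follows `index` (4 B), `checksum` (4 B), `reserved` (1 B), so it starts at offset 4 + 4 + 1 = 9 and occupies 2 bytes.
Bytes at offsets 9..10: E9 B7.
Little-endian: lowest address holds the least-significant byte.
Reassemble most-significant byte first: B7 E9 → 0xB7E9.

0xB7E9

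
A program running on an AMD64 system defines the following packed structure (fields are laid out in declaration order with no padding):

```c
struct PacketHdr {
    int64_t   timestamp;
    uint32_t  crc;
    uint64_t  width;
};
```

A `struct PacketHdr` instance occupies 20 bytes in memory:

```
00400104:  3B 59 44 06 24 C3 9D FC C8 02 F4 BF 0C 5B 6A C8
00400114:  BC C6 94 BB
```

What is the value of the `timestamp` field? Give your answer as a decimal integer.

`timestamp` is the first field, at byte offset 0, occupying 8 bytes.
Bytes at offsets 0..7: 3B 59 44 06 24 C3 9D FC.
In little-endian order the low byte comes first in memory.
Reassemble most-significant byte first: FC 9D C3 24 06 44 59 3B → 0xFC9DC3240644593B.
Top bit is set, so as a signed 64-bit value this is 0xFC9DC3240644593B − 2^64 = -243824245316757189.

-243824245316757189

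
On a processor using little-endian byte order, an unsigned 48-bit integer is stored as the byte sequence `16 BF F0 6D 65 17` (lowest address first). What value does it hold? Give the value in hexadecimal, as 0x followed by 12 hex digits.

Little-endian stores the least-significant byte at the lowest address.
Reassemble most-significant byte first: 17 65 6D F0 BF 16 → 0x17656DF0BF16.

0x17656DF0BF16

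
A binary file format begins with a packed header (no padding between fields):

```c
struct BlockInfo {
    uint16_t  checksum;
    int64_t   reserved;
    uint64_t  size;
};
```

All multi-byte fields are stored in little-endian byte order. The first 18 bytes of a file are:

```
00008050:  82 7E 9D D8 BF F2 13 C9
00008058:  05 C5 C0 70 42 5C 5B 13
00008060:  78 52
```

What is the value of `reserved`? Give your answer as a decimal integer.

`reserved` follows `checksum` (2 bytes), so it starts at byte offset 2 and occupies 8 bytes.
Bytes at offsets 2..9: 9D D8 BF F2 13 C9 05 C5.
Little-endian: lowest address holds the least-significant byte.
Reassemble most-significant byte first: C5 05 C9 13 F2 BF D8 9D → 0xC505C913F2BFD89D.
Top bit is set, so as a signed 64-bit value this is 0xC505C913F2BFD89D − 2^64 = -4249769585839974243.

-4249769585839974243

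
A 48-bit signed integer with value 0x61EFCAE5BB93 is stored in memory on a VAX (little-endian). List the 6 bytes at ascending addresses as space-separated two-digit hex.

Split into bytes (most-significant first): 61 EF CA E5 BB 93.
In little-endian order the low byte comes first in memory.
So at ascending addresses the bytes are 93 BB E5 CA EF 61.

93 BB E5 CA EF 61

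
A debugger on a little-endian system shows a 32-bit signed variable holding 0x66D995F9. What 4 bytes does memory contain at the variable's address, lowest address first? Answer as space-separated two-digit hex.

Split into bytes (most-significant first): 66 D9 95 F9.
Little-endian stores the least-significant byte at the lowest address.
So at ascending addresses the bytes are F9 95 D9 66.

F9 95 D9 66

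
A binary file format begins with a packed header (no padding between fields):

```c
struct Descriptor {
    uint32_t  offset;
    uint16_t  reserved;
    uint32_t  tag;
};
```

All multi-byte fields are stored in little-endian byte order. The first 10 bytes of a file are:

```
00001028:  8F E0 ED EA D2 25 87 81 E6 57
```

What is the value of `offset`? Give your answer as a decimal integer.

`offset` is the first field, at byte offset 0, occupying 4 bytes.
Bytes at offsets 0..3: 8F E0 ED EA.
Little-endian stores the least-significant byte at the lowest address.
Reassemble most-significant byte first: EA ED E0 8F → 0xEAEDE08F.
0xEAEDE08F = 3941458063.

3941458063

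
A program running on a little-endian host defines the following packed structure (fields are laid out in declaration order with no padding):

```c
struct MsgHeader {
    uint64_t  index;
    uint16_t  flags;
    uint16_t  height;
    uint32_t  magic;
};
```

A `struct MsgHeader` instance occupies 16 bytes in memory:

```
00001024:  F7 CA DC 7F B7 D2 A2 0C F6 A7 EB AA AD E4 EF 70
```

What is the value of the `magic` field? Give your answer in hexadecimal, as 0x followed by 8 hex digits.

0x70EFE4AD

`magic` follows `index` (8 B), `flags` (2 B), `height` (2 B), so it starts at offset 8 + 2 + 2 = 12 and occupies 4 bytes.
Bytes at offsets 12..15: AD E4 EF 70.
Little-endian stores the least-significant byte at the lowest address.
Reassemble most-significant byte first: 70 EF E4 AD → 0x70EFE4AD.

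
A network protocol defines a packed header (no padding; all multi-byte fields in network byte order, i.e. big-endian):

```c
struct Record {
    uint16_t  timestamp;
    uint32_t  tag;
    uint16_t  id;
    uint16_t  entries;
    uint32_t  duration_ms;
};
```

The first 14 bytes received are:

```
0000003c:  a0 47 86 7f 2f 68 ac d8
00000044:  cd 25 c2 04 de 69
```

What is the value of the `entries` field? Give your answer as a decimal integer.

52517

`entries` follows `timestamp` (2 B), `tag` (4 B), `id` (2 B), so it starts at offset 2 + 4 + 2 = 8 and occupies 2 bytes.
Bytes at offsets 8..9: CD 25.
Big-endian: lowest address holds the most-significant byte.
The bytes are already most-significant first: 0xCD25.
0xCD25 = 52517.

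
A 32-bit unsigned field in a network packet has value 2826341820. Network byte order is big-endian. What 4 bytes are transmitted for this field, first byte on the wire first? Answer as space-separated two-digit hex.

2826341820 in hexadecimal, padded to 32 bits, is 0xA8768DBC.
Split into bytes (most-significant first): A8 76 8D BC.
Big-endian: lowest address holds the most-significant byte.
So the memory order matches the most-significant-first order: A8 76 8D BC.

A8 76 8D BC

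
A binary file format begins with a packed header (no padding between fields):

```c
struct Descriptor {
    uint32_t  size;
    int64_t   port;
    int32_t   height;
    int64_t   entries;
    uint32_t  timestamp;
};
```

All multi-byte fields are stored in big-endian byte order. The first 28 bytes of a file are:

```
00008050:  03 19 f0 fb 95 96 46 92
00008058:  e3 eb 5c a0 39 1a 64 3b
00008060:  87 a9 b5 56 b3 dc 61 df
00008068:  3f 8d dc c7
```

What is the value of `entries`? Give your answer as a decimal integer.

`entries` follows `size` (4 B), `port` (8 B), `height` (4 B), so it starts at offset 4 + 8 + 4 = 16 and occupies 8 bytes.
Bytes at offsets 16..23: 87 A9 B5 56 B3 DC 61 DF.
Big-endian: lowest address holds the most-significant byte.
The bytes are already most-significant first: 0x87A9B556B3DC61DF.
Top bit is set, so as a signed 64-bit value this is 0x87A9B556B3DC61DF − 2^64 = -8671200223535799841.

-8671200223535799841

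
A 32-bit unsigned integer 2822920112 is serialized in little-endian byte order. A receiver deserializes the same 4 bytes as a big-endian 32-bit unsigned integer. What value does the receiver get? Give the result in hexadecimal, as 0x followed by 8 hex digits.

0xB05742A8

2822920112 in 32-bit hexadecimal is 0xA84257B0.
Stored little-endian, the bytes at ascending addresses are B0 57 42 A8.
Read back as big-endian, the last byte is least significant, giving 0xB05742A8.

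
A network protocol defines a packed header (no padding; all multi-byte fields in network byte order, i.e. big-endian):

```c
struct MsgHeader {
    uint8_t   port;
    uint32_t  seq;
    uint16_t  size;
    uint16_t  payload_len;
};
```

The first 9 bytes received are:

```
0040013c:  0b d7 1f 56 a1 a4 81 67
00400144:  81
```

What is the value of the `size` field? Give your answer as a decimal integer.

42113

`size` follows `port` (1 B), `seq` (4 B), so it starts at offset 1 + 4 = 5 and occupies 2 bytes.
Bytes at offsets 5..6: A4 81.
Big-endian stores the most-significant byte at the lowest address.
The bytes are already most-significant first: 0xA481.
0xA481 = 42113.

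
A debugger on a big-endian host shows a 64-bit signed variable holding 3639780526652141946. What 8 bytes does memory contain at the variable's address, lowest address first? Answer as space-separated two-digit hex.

32 83 19 1A C7 7C 31 7A

3639780526652141946 in hexadecimal, padded to 64 bits, is 0x3283191AC77C317A.
Split into bytes (most-significant first): 32 83 19 1A C7 7C 31 7A.
Big-endian: lowest address holds the most-significant byte.
So the memory order matches the most-significant-first order: 32 83 19 1A C7 7C 31 7A.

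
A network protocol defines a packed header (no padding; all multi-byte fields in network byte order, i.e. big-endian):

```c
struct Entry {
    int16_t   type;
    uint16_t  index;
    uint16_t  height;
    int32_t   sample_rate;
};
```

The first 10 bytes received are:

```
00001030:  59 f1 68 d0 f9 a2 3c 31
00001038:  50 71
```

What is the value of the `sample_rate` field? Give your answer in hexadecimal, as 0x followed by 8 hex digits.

0x3C315071

`sample_rate` follows `type` (2 B), `index` (2 B), `height` (2 B), so it starts at offset 2 + 2 + 2 = 6 and occupies 4 bytes.
Bytes at offsets 6..9: 3C 31 50 71.
Big-endian: lowest address holds the most-significant byte.
The bytes are already most-significant first: 0x3C315071.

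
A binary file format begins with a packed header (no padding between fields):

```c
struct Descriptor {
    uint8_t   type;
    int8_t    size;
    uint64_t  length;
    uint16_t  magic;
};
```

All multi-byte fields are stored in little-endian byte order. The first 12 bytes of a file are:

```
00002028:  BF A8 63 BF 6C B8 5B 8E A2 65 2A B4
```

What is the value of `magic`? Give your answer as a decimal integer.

46122

`magic` follows `type` (1 B), `size` (1 B), `length` (8 B), so it starts at offset 1 + 1 + 8 = 10 and occupies 2 bytes.
Bytes at offsets 10..11: 2A B4.
Little-endian: lowest address holds the least-significant byte.
Reassemble most-significant byte first: B4 2A → 0xB42A.
0xB42A = 46122.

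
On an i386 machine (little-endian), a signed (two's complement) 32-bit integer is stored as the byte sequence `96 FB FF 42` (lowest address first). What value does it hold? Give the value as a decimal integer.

1124072342

In little-endian order the low byte comes first in memory.
Reassemble most-significant byte first: 42 FF FB 96 → 0x42FFFB96.
0x42FFFB96 = 1124072342.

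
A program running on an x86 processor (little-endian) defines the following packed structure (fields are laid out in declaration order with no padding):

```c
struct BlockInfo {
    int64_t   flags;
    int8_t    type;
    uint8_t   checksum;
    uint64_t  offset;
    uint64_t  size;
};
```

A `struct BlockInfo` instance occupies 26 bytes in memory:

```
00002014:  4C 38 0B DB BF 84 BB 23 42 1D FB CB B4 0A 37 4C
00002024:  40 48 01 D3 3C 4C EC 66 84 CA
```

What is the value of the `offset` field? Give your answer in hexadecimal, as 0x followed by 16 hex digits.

0x48404C370AB4CBFB

`offset` follows `flags` (8 B), `type` (1 B), `checksum` (1 B), so it starts at offset 8 + 1 + 1 = 10 and occupies 8 bytes.
Bytes at offsets 10..17: FB CB B4 0A 37 4C 40 48.
In little-endian order the low byte comes first in memory.
Reassemble most-significant byte first: 48 40 4C 37 0A B4 CB FB → 0x48404C370AB4CBFB.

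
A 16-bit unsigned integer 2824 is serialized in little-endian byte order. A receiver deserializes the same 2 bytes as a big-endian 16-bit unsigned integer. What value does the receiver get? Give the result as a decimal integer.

2824 in 16-bit hexadecimal is 0x0B08.
Stored little-endian, the bytes at ascending addresses are 08 0B.
Read back as big-endian, the last byte is least significant, giving 0x080B.
0x080B = 2059.

2059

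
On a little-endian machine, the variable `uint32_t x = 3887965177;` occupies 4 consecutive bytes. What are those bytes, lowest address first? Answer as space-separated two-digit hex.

3887965177 in hexadecimal, padded to 32 bits, is 0xE7BDA3F9.
Split into bytes (most-significant first): E7 BD A3 F9.
In little-endian order the low byte comes first in memory.
So at ascending addresses the bytes are F9 A3 BD E7.

F9 A3 BD E7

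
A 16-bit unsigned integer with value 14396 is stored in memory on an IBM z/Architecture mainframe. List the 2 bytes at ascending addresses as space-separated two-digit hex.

38 3C

14396 in hexadecimal, padded to 16 bits, is 0x383C.
Split into bytes (most-significant first): 38 3C.
Big-endian: lowest address holds the most-significant byte.
So the memory order matches the most-significant-first order: 38 3C.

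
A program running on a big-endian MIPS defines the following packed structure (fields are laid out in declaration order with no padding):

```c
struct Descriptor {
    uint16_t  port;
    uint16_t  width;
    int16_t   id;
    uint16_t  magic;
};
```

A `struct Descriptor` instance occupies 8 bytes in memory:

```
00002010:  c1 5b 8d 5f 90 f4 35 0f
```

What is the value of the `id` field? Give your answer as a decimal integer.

`id` follows `port` (2 B), `width` (2 B), so it starts at offset 2 + 2 = 4 and occupies 2 bytes.
Bytes at offsets 4..5: 90 F4.
In big-endian order the high byte comes first in memory.
The bytes are already most-significant first: 0x90F4.
Top bit is set, so as a signed 16-bit value this is 0x90F4 − 2^16 = -28428.

-28428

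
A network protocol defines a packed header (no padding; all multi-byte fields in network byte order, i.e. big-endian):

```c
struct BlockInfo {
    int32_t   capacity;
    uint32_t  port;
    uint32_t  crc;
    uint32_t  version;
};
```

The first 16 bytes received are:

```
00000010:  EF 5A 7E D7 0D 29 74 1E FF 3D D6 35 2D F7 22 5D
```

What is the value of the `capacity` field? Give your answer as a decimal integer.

`capacity` is the first field, at byte offset 0, occupying 4 bytes.
Bytes at offsets 0..3: EF 5A 7E D7.
Big-endian: lowest address holds the most-significant byte.
The bytes are already most-significant first: 0xEF5A7ED7.
Top bit is set, so as a signed 32-bit value this is 0xEF5A7ED7 − 2^32 = -279281961.

-279281961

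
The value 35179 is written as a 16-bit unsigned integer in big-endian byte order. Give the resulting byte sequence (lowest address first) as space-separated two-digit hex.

89 6B

35179 in hexadecimal, padded to 16 bits, is 0x896B.
Split into bytes (most-significant first): 89 6B.
Big-endian stores the most-significant byte at the lowest address.
So the memory order matches the most-significant-first order: 89 6B.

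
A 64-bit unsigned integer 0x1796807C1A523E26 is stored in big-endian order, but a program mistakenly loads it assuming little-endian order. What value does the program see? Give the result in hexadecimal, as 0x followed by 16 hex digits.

0x263E521A7C809617

Stored big-endian, the bytes at ascending addresses are 17 96 80 7C 1A 52 3E 26.
Read back as little-endian, the first byte is least significant, giving 0x263E521A7C809617.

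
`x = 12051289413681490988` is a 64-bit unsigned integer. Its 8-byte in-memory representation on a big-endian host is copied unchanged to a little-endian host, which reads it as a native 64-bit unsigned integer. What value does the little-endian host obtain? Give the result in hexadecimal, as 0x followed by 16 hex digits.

0x2C2CE90BDFC73EA7

12051289413681490988 in 64-bit hexadecimal is 0xA73EC7DF0BE92C2C.
Stored big-endian, the bytes at ascending addresses are A7 3E C7 DF 0B E9 2C 2C.
Read back as little-endian, the first byte is least significant, giving 0x2C2CE90BDFC73EA7.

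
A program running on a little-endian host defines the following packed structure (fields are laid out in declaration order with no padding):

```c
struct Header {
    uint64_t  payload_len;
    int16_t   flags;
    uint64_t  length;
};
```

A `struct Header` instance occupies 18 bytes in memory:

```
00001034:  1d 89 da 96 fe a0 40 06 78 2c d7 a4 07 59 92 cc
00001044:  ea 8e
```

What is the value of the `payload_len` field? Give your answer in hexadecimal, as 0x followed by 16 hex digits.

0x0640A0FE96DA891D

`payload_len` is the first field, at byte offset 0, occupying 8 bytes.
Bytes at offsets 0..7: 1D 89 DA 96 FE A0 40 06.
Little-endian: lowest address holds the least-significant byte.
Reassemble most-significant byte first: 06 40 A0 FE 96 DA 89 1D → 0x0640A0FE96DA891D.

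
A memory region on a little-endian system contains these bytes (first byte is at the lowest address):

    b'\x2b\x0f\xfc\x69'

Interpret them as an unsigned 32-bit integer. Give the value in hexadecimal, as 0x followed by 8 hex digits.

In little-endian order the low byte comes first in memory.
Reassemble most-significant byte first: 69 FC 0F 2B → 0x69FC0F2B.

0x69FC0F2B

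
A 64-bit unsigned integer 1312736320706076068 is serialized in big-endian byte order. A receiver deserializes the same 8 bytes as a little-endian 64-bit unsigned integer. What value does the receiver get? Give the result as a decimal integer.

11843746288950982418

1312736320706076068 in 64-bit hexadecimal is 0x1237C6BA7F705DA4.
Stored big-endian, the bytes at ascending addresses are 12 37 C6 BA 7F 70 5D A4.
Read back as little-endian, the first byte is least significant, giving 0xA45D707FBAC63712.
0xA45D707FBAC63712 = 11843746288950982418.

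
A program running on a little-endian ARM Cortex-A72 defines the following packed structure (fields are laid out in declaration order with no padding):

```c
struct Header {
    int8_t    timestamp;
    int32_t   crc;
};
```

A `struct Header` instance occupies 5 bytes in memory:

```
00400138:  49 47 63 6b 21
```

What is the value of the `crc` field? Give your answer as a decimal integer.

`crc` follows `timestamp` (1 byte), so it starts at byte offset 1 and occupies 4 bytes.
Bytes at offsets 1..4: 47 63 6B 21.
In little-endian order the low byte comes first in memory.
Reassemble most-significant byte first: 21 6B 63 47 → 0x216B6347.
0x216B6347 = 560685895.

560685895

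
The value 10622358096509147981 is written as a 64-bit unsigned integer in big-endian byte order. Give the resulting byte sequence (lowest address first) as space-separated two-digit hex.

93 6A 32 68 BB 6C 1B 4D

10622358096509147981 in hexadecimal, padded to 64 bits, is 0x936A3268BB6C1B4D.
Split into bytes (most-significant first): 93 6A 32 68 BB 6C 1B 4D.
Big-endian stores the most-significant byte at the lowest address.
So the memory order matches the most-significant-first order: 93 6A 32 68 BB 6C 1B 4D.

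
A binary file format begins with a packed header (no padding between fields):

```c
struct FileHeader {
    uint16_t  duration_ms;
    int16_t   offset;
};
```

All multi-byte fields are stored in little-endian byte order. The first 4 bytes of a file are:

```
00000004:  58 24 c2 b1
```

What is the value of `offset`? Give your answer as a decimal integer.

`offset` follows `duration_ms` (2 bytes), so it starts at byte offset 2 and occupies 2 bytes.
Bytes at offsets 2..3: C2 B1.
Little-endian stores the least-significant byte at the lowest address.
Reassemble most-significant byte first: B1 C2 → 0xB1C2.
Top bit is set, so as a signed 16-bit value this is 0xB1C2 − 2^16 = -20030.

-20030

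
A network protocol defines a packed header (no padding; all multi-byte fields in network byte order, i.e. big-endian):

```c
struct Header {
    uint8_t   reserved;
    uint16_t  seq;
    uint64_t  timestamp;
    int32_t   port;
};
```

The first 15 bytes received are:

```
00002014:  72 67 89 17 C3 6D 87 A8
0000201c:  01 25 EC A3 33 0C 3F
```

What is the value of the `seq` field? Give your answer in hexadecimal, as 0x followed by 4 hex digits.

`seq` follows `reserved` (1 byte), so it starts at byte offset 1 and occupies 2 bytes.
Bytes at offsets 1..2: 67 89.
In big-endian order the high byte comes first in memory.
The bytes are already most-significant first: 0x6789.

0x6789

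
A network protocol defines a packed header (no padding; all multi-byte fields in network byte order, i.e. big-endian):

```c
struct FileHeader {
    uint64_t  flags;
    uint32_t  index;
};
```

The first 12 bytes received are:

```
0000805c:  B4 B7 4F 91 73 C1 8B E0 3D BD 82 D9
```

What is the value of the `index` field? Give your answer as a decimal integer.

1035829977

`index` follows `flags` (8 bytes), so it starts at byte offset 8 and occupies 4 bytes.
Bytes at offsets 8..11: 3D BD 82 D9.
In big-endian order the high byte comes first in memory.
The bytes are already most-significant first: 0x3DBD82D9.
0x3DBD82D9 = 1035829977.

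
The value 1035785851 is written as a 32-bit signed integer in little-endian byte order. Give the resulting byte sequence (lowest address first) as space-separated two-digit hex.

7B D6 BC 3D

1035785851 in hexadecimal, padded to 32 bits, is 0x3DBCD67B.
Split into bytes (most-significant first): 3D BC D6 7B.
Little-endian stores the least-significant byte at the lowest address.
So at ascending addresses the bytes are 7B D6 BC 3D.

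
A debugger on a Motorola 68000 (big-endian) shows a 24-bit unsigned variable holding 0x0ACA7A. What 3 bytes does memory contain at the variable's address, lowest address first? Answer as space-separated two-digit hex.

0A CA 7A

Split into bytes (most-significant first): 0A CA 7A.
Big-endian stores the most-significant byte at the lowest address.
So the memory order matches the most-significant-first order: 0A CA 7A.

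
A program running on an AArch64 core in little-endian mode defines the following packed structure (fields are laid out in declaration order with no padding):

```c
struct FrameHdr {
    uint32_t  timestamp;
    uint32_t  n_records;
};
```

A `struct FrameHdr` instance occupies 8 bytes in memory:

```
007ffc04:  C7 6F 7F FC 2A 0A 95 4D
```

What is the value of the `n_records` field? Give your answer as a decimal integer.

`n_records` follows `timestamp` (4 bytes), so it starts at byte offset 4 and occupies 4 bytes.
Bytes at offsets 4..7: 2A 0A 95 4D.
Little-endian stores the least-significant byte at the lowest address.
Reassemble most-significant byte first: 4D 95 0A 2A → 0x4D950A2A.
0x4D950A2A = 1301613098.

1301613098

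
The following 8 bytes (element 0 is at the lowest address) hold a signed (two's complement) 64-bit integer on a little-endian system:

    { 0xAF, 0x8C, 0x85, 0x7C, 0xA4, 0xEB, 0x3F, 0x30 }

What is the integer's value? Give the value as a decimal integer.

3476756529049603247

Little-endian stores the least-significant byte at the lowest address.
Reassemble most-significant byte first: 30 3F EB A4 7C 85 8C AF → 0x303FEBA47C858CAF.
0x303FEBA47C858CAF = 3476756529049603247.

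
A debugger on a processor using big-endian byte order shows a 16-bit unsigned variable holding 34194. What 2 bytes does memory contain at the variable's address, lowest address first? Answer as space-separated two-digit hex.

85 92

34194 in hexadecimal, padded to 16 bits, is 0x8592.
Split into bytes (most-significant first): 85 92.
In big-endian order the high byte comes first in memory.
So the memory order matches the most-significant-first order: 85 92.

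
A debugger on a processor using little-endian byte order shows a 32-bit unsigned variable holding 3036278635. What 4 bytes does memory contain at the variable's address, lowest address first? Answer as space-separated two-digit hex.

3036278635 in hexadecimal, padded to 32 bits, is 0xB4F9EF6B.
Split into bytes (most-significant first): B4 F9 EF 6B.
In little-endian order the low byte comes first in memory.
So at ascending addresses the bytes are 6B EF F9 B4.

6B EF F9 B4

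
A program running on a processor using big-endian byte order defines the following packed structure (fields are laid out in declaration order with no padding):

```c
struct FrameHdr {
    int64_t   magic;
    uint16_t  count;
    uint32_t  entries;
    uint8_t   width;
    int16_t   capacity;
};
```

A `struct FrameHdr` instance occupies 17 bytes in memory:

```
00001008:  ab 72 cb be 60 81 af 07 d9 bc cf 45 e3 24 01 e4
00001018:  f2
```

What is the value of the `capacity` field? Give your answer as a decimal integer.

-6926

`capacity` follows `magic` (8 B), `count` (2 B), `entries` (4 B), `width` (1 B), so it starts at offset 8 + 2 + 4 + 1 = 15 and occupies 2 bytes.
Bytes at offsets 15..16: E4 F2.
Big-endian stores the most-significant byte at the lowest address.
The bytes are already most-significant first: 0xE4F2.
Top bit is set, so as a signed 16-bit value this is 0xE4F2 − 2^16 = -6926.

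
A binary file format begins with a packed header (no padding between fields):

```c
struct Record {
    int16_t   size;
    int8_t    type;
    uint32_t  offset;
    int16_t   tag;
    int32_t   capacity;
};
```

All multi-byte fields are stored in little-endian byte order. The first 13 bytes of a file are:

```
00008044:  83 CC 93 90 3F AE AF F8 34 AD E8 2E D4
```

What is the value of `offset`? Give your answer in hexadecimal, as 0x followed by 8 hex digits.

`offset` follows `size` (2 B), `type` (1 B), so it starts at offset 2 + 1 = 3 and occupies 4 bytes.
Bytes at offsets 3..6: 90 3F AE AF.
Little-endian stores the least-significant byte at the lowest address.
Reassemble most-significant byte first: AF AE 3F 90 → 0xAFAE3F90.

0xAFAE3F90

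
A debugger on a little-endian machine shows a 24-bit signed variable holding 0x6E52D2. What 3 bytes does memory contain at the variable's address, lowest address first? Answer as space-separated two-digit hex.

D2 52 6E

Split into bytes (most-significant first): 6E 52 D2.
Little-endian: lowest address holds the least-significant byte.
So at ascending addresses the bytes are D2 52 6E.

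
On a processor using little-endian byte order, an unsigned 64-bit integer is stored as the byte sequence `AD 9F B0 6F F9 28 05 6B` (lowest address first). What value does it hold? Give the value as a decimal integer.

7711614988727656365

Little-endian: lowest address holds the least-significant byte.
Reassemble most-significant byte first: 6B 05 28 F9 6F B0 9F AD → 0x6B0528F96FB09FAD.
0x6B0528F96FB09FAD = 7711614988727656365.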